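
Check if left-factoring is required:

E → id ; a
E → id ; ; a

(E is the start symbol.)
Left-factoring is needed when two productions for the same non-terminal
share a common prefix on the right-hand side.

Productions for E:
  E → id ; a
  E → id ; ; a

Found common prefix 'id ;' in productions for E

Answer: Yes, E has productions with common prefix 'id ;'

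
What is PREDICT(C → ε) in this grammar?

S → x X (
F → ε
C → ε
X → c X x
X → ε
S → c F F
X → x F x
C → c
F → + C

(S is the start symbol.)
{ $, '+', 'x' }

PREDICT(C → ε) = (FIRST(RHS) \ {ε}) ∪ (FOLLOW(C) if ε ∈ FIRST(RHS), i.e. RHS ⇒* ε)
The right-hand side is ε (FIRST(ε) = { ε }), so the predict set is FOLLOW(C) = { $, '+', 'x' }
PREDICT(C → ε) = { $, '+', 'x' }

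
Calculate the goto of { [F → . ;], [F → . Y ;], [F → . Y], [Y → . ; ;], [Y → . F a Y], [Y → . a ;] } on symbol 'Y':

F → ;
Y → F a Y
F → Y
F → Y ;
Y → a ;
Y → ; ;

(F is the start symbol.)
GOTO(I, 'Y') = CLOSURE({ [A → αX.β] : [A → α.Xβ] ∈ I, X = 'Y' })

Items with dot before 'Y', with the dot advanced:
  [F → . Y] → [F → Y .]
  [F → . Y ;] → [F → Y . ;]
Closure adds nothing (no advanced item has the dot before a non-terminal).

GOTO = { [F → Y . ;], [F → Y .] }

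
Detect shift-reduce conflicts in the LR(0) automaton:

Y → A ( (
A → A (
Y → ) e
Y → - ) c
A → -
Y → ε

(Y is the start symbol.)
A shift-reduce conflict occurs when an LR(0) state has both:
  - a complete (reduce) item [A → α .] (dot at the end), and
  - a shift item [B → β . c γ] (dot before a terminal).

Augment with Y' → Y and build the canonical LR(0) collection (I0 = CLOSURE({[Y' → . Y]}), then GOTO on every symbol after a dot until no new states appear). It has 10 states:
  I0: { [A → . -], [A → . A (], [Y → . ) e], [Y → . - ) c], [Y → . A ( (], [Y → .], [Y' → . Y] }  — shift, reduce
  I1: { [Y → ) . e] }  — shift
  I2: { [A → - .], [Y → - . ) c] }  — shift, reduce
  I3: { [A → A . (], [Y → A . ( (] }  — shift
  I4: { [Y' → Y .] }  — accept
  I5: { [A → A ( .], [Y → A ( . (] }  — shift, reduce
  I6: { [Y → A ( ( .] }  — reduce
  I7: { [Y → - ) . c] }  — shift
  I8: { [Y → - ) c .] }  — reduce
  I9: { [Y → ) e .] }  — reduce

I0 contains reduce item [Y → .] and shift items [A → . -], [Y → . ) e], [Y → . - ) c] — shift-reduce conflict.
I2 contains reduce item [A → - .] and shift item [Y → - . ) c] — shift-reduce conflict.
I5 contains reduce item [A → A ( .] and shift item [Y → A ( . (] — shift-reduce conflict.

Answer: Yes — I0: [Y → .] vs [A → . -]; I2: [A → - .] vs [Y → - . ) c]; I5: [A → A ( .] vs [Y → A ( . (]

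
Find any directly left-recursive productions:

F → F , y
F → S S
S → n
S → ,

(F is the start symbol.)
Yes, F is left-recursive

F → F , y: LEFT RECURSIVE (starts with F)
F → S S: starts with S
S → n: starts with n
S → ,: starts with ','

The grammar has direct left recursion on: F.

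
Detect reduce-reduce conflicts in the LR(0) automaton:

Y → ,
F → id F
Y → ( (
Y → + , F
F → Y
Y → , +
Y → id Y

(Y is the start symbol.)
Yes — I13: [F → Y .] vs [Y → id Y .]

A reduce-reduce conflict occurs when an LR(0) state has two complete items [A → α .] and [B → β .] — both call for a reduction, and with no lookahead the parser cannot choose between them.

Augment with Y' → Y and build the canonical LR(0) collection (I0 = CLOSURE({[Y' → . Y]}), then GOTO on every symbol after a dot until no new states appear). It has 15 states:
  I0: { [Y → . ( (], [Y → . + , F], [Y → . , +], [Y → . ,], [Y → . id Y], [Y' → . Y] }  — shift
  I1: { [Y → ( . (] }  — shift
  I2: { [Y → + . , F] }  — shift
  I3: { [Y → , . +], [Y → , .] }  — shift, reduce
  I4: { [Y' → Y .] }  — accept
  I5: { [Y → . ( (], [Y → . + , F], [Y → . , +], [Y → . ,], [Y → . id Y], [Y → id . Y] }  — shift
  I6: { [Y → id Y .] }  — reduce
  I7: { [Y → , + .] }  — reduce
  I8: { [F → . Y], [F → . id F], [Y → + , . F], [Y → . ( (], [Y → . + , F], [Y → . , +], [Y → . ,], [Y → . id Y] }  — shift
  I9: { [Y → + , F .] }  — reduce
  I10: { [F → Y .] }  — reduce
  I11: { [F → . Y], [F → . id F], [F → id . F], [Y → . ( (], [Y → . + , F], [Y → . , +], [Y → . ,], [Y → . id Y], [Y → id . Y] }  — shift
  I12: { [F → id F .] }  — reduce
  I13: { [F → Y .], [Y → id Y .] }  — 2 reduces
  I14: { [Y → ( ( .] }  — reduce

I13 contains complete items [F → Y .], [Y → id Y .] — reduce-reduce conflict.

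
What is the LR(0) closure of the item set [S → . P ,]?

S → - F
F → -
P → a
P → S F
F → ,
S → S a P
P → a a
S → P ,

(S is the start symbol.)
To compute CLOSURE, for each item [A → α.Bβ] where B is a non-terminal, add [B → .γ] for all productions B → γ; repeat for the newly added items until nothing changes.

Start with: [S → . P ,]
  [S → . P ,] has the dot before P: add [P → . a], [P → . S F], [P → . a a]
  [P → . S F] has the dot before S: add [S → . - F], [S → . S a P]
No further items can be added.

CLOSURE = { [P → . S F], [P → . a a], [P → . a], [S → . - F], [S → . P ,], [S → . S a P] }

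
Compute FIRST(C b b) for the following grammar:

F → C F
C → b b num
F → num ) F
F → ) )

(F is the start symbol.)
{ 'b' }

FIRST sets of the non-terminals involved (from the grammar, by fixed-point iteration):
  FIRST(C) = { 'b' }

To compute FIRST(C b b), process the symbols left to right:
Symbol C is a non-terminal. Add FIRST(C) \ {ε} = { 'b' }
C is not nullable (ε ∉ FIRST(C)), so stop here.
FIRST(C b b) = { 'b' }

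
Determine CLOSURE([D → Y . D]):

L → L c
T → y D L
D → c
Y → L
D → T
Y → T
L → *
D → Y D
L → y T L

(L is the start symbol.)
To compute CLOSURE, for each item [A → α.Bβ] where B is a non-terminal, add [B → .γ] for all productions B → γ; repeat for the newly added items until nothing changes.

Start with: [D → Y . D]
  [D → Y . D] has the dot before D: add [D → . c], [D → . T], [D → . Y D]
  [D → . T] has the dot before T: add [T → . y D L]
  [D → . Y D] has the dot before Y: add [Y → . L], [Y → . T]
  [Y → . L] has the dot before L: add [L → . L c], [L → . *], [L → . y T L]
No further items can be added.

CLOSURE = { [D → . T], [D → . Y D], [D → . c], [D → Y . D], [L → . *], [L → . L c], [L → . y T L], [T → . y D L], [Y → . L], [Y → . T] }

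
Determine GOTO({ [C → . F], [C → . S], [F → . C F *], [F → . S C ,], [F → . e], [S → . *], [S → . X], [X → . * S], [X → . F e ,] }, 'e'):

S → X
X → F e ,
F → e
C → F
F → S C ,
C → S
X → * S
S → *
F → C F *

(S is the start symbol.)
{ [F → e .] }

GOTO(I, 'e') = CLOSURE({ [A → αX.β] : [A → α.Xβ] ∈ I, X = 'e' })

Items with dot before 'e', with the dot advanced:
  [F → . e] → [F → e .]
Closure adds nothing (no advanced item has the dot before a non-terminal).

GOTO = { [F → e .] }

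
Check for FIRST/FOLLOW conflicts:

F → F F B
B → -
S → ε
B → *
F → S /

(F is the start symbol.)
Nullable non-terminals: S.
S has a nullable alternative but only one production, so nothing to check.

B, F have no nullable alternative, so no FIRST/FOLLOW check is needed there.

No FIRST/FOLLOW conflicts found.

Answer: No FIRST/FOLLOW conflicts.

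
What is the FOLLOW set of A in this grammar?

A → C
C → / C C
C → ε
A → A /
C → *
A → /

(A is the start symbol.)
{ $, '/' }

A is the start symbol, so $ ∈ FOLLOW(A).
In A → A /: A is followed by '/', add FIRST('/') \ {ε} = { '/' }

Taking the union: FOLLOW(A) = { $, '/' }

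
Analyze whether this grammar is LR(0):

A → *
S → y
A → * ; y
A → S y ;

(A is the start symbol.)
No. Shift-reduce conflict between [A → * .] and [A → * . ; y]

Augment with A' → A and build the canonical LR(0) collection (I0 = CLOSURE({[A' → . A]}), then GOTO on every symbol after a dot until no new states appear). It has 9 states:
  I0: { [A → . * ; y], [A → . *], [A → . S y ;], [A' → . A], [S → . y] }  — shift
  I1: { [A → * . ; y], [A → * .] }  — shift, reduce
  I2: { [A' → A .] }  — accept
  I3: { [A → S . y ;] }  — shift
  I4: { [S → y .] }  — reduce
  I5: { [A → S y . ;] }  — shift
  I6: { [A → S y ; .] }  — reduce
  I7: { [A → * ; . y] }  — shift
  I8: { [A → * ; y .] }  — reduce

Conflict in state I1:
  Shift-reduce conflict between [A → * .] and [A → * . ; y]
So the grammar is NOT LR(0).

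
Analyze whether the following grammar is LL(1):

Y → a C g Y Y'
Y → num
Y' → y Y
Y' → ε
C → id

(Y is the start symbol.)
No. Predict set conflict for Y': { 'y' }

A grammar is LL(1) if for each non-terminal N with multiple productions, the predict sets of those productions are pairwise disjoint, where PREDICT(N → α) = (FIRST(α) \ {ε}) ∪ (FOLLOW(N) if α ⇒* ε).

Relevant sets:
  FOLLOW(Y') = { $, 'y' }

For Y:
  PREDICT(Y → a C g Y Y') = { 'a' }
  PREDICT(Y → num) = { 'num' }
For Y':
  PREDICT(Y' → y Y) = { 'y' }
  PREDICT(Y' → ε) = { $, 'y' }
C has a single production, so nothing to check there.

Conflict found: Predict set conflict for Y': { 'y' }
The grammar is NOT LL(1).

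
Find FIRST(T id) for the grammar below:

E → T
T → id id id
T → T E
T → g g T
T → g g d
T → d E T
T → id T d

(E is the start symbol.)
{ 'd', 'g', 'id' }

FIRST sets of the non-terminals involved (from the grammar, by fixed-point iteration):
  FIRST(T) = { 'd', 'g', 'id' }

To compute FIRST(T id), process the symbols left to right:
Symbol T is a non-terminal. Add FIRST(T) \ {ε} = { 'd', 'g', 'id' }
T is not nullable (ε ∉ FIRST(T)), so stop here.
FIRST(T id) = { 'd', 'g', 'id' }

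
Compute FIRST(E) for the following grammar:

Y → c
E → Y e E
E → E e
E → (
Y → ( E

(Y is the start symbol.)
To compute FIRST(E), examine every production with E on the left-hand side, reading each right-hand side left to right until a non-nullable symbol is reached.

FIRST sets of the other non-terminals involved (by the same procedure, iterated to a fixed point):
  FIRST(Y) = { '(', 'c' }

From E → Y e E:
  - Y is a non-terminal: add FIRST(Y) \ {ε} = { '(', 'c' }
    Y is not nullable, so stop
From E → E e:
  - E is the symbol being defined: contributes nothing new
    E is not nullable, so stop
From E → (:
  - '(' is a terminal: add '(' and stop

Collecting: FIRST(E) = { '(', 'c' }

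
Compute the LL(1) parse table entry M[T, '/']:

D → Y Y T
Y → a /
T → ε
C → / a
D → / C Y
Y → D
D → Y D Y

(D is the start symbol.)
To find M[T, '/'], we find productions for T where '/' is in the predict set (PREDICT(N → α) = (FIRST(α) \ {ε}) ∪ (FOLLOW(N) if α ⇒* ε)).

Relevant sets:
  FOLLOW(T) = { $, '/', 'a' }

T → ε: PREDICT = { $, '/', 'a' }
  '/' is in predict set, so this production goes in M[T, '/']

M[T, '/'] = T → ε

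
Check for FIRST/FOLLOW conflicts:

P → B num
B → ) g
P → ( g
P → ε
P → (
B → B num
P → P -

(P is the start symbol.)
Yes. P → P '-' with FOLLOW(P) on { '-' }

A FIRST/FOLLOW conflict occurs when a non-terminal N has a nullable alternative N → β (β ⇒* ε) and another alternative N → α with FIRST(α) ∩ FOLLOW(N) ≠ ∅: on such a lookahead the parser cannot decide between expanding α and letting N vanish via β.

Nullable non-terminals: P.
FIRST sets used below: FIRST(B) = { ')' }, FIRST(P) = { '(', ')', '-', ε }

P: nullable alternative(s) P → ε; FOLLOW(P) = { $, '-' }
  P → B num: FIRST \ {ε} = { ')' } — disjoint from FOLLOW(P)
  P → ( g: FIRST \ {ε} = { '(' } — disjoint from FOLLOW(P)
  P → ε: FIRST \ {ε} = { } — this is the only nullable alternative, skip
  P → (: FIRST \ {ε} = { '(' } — disjoint from FOLLOW(P)
  P → P -: FIRST \ {ε} = { '(', ')', '-' } — overlaps FOLLOW(P) on { '-' }: CONFLICT

B has no nullable alternative, so no FIRST/FOLLOW check is needed there.

So the grammar has 1 FIRST/FOLLOW conflict (marked CONFLICT above).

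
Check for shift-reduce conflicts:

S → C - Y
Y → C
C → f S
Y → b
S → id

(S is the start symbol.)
No shift-reduce conflicts

Augment with S' → S and build the canonical LR(0) collection (I0 = CLOSURE({[S' → . S]}), then GOTO on every symbol after a dot until no new states appear). It has 10 states:
  I0: { [C → . f S], [S → . C - Y], [S → . id], [S' → . S] }  — shift
  I1: { [S → C . - Y] }  — shift
  I2: { [S' → S .] }  — accept
  I3: { [C → . f S], [C → f . S], [S → . C - Y], [S → . id] }  — shift
  I4: { [S → id .] }  — reduce
  I5: { [C → f S .] }  — reduce
  I6: { [C → . f S], [S → C - . Y], [Y → . C], [Y → . b] }  — shift
  I7: { [Y → C .] }  — reduce
  I8: { [S → C - Y .] }  — reduce
  I9: { [Y → b .] }  — reduce

No state contains both a complete item and a shift item.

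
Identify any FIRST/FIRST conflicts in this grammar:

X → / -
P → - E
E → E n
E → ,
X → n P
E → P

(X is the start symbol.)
FIRST sets of the non-terminals at (or reachable through a nullable prefix from) the front of some alternative:
  FIRST(E) = { ',', '-' }
  FIRST(P) = { '-' }

Productions for X:
  X → / -: FIRST = { '/' }
  X → n P: FIRST = { 'n' }
Productions for E:
  E → E n: FIRST = { ',', '-' }
  E → ,: FIRST = { ',' }
  E → P: FIRST = { '-' }
P has only one production, so no FIRST/FIRST conflict is possible there.

Conflict for E: E → E n and E → ,
  Overlap: { ',' }
Conflict for E: E → E n and E → P
  Overlap: { '-' }

Answer: Yes. E → E n / E → ',' on { ',' }; E → E n / E → P on { '-' }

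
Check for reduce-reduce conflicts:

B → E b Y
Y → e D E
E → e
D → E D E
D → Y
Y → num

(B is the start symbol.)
Augment with B' → B and build the canonical LR(0) collection (I0 = CLOSURE({[B' → . B]}), then GOTO on every symbol after a dot until no new states appear). It has 15 states:
  I0: { [B → . E b Y], [B' → . B], [E → . e] }  — shift
  I1: { [B' → B .] }  — accept
  I2: { [B → E . b Y] }  — shift
  I3: { [E → e .] }  — reduce
  I4: { [B → E b . Y], [Y → . e D E], [Y → . num] }  — shift
  I5: { [B → E b Y .] }  — reduce
  I6: { [D → . E D E], [D → . Y], [E → . e], [Y → . e D E], [Y → . num], [Y → e . D E] }  — shift
  I7: { [Y → num .] }  — reduce
  I8: { [E → . e], [Y → e D . E] }  — shift
  I9: { [D → . E D E], [D → . Y], [D → E . D E], [E → . e], [Y → . e D E], [Y → . num] }  — shift
  I10: { [D → Y .] }  — reduce
  I11: { [D → . E D E], [D → . Y], [E → . e], [E → e .], [Y → . e D E], [Y → . num], [Y → e . D E] }  — shift, reduce
  I12: { [D → E D . E], [E → . e] }  — shift
  I13: { [D → E D E .] }  — reduce
  I14: { [Y → e D E .] }  — reduce

No state contains more than one complete item.

Answer: No reduce-reduce conflicts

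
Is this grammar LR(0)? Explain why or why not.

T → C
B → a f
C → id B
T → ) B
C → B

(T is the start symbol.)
Yes, the grammar is LR(0)

A grammar is LR(0) if no state in the canonical LR(0) collection has:
  - both a shift item (dot before a terminal) and a complete item (shift-reduce conflict), or
  - two or more complete items (reduce-reduce conflict; the accept item [T' → T .] counts as a complete item here).

Augment with T' → T and build the canonical LR(0) collection (I0 = CLOSURE({[T' → . T]}), then GOTO on every symbol after a dot until no new states appear). It has 10 states:
  I0: { [B → . a f], [C → . B], [C → . id B], [T → . ) B], [T → . C], [T' → . T] }  — shift
  I1: { [B → . a f], [T → ) . B] }  — shift
  I2: { [C → B .] }  — reduce
  I3: { [T → C .] }  — reduce
  I4: { [T' → T .] }  — accept
  I5: { [B → a . f] }  — shift
  I6: { [B → . a f], [C → id . B] }  — shift
  I7: { [C → id B .] }  — reduce
  I8: { [B → a f .] }  — reduce
  I9: { [T → ) B .] }  — reduce

Every state is either a pure shift/goto state or contains exactly one complete item and nothing to shift — no conflicts. The grammar is LR(0).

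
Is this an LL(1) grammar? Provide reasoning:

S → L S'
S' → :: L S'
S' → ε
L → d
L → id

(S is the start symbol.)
Yes, the grammar is LL(1).

A grammar is LL(1) if for each non-terminal N with multiple productions, the predict sets of those productions are pairwise disjoint, where PREDICT(N → α) = (FIRST(α) \ {ε}) ∪ (FOLLOW(N) if α ⇒* ε).

Relevant sets:
  FOLLOW(S') = { $ }

For S':
  PREDICT(S' → :: L S') = { '::' }
  PREDICT(S' → ε) = { $ }
For L:
  PREDICT(L → d) = { 'd' }
  PREDICT(L → id) = { 'id' }
S has a single production, so nothing to check there.

All predict sets are disjoint. The grammar IS LL(1).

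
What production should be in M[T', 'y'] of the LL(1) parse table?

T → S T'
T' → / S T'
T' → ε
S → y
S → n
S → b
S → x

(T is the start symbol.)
Empty (error entry)

To find M[T', 'y'], we find productions for T' where 'y' is in the predict set (PREDICT(N → α) = (FIRST(α) \ {ε}) ∪ (FOLLOW(N) if α ⇒* ε)).

Relevant sets:
  FOLLOW(T') = { $ }

T' → / S T': PREDICT = { '/' }
T' → ε: PREDICT = { $ }

M[T', 'y'] is empty (no production applies)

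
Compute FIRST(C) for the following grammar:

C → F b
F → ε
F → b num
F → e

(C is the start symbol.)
{ 'b', 'e' }

FIRST sets of the other non-terminals involved (by the same procedure, iterated to a fixed point):
  FIRST(F) = { 'b', 'e', ε }

From C → F b:
  - F is a non-terminal: add FIRST(F) \ {ε} = { 'b', 'e' }
    F is nullable, so continue to the next symbol
  - b is a terminal: add 'b' and stop

Collecting: FIRST(C) = { 'b', 'e' }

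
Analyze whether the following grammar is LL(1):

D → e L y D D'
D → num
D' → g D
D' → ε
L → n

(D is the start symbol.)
A grammar is LL(1) if for each non-terminal N with multiple productions, the predict sets of those productions are pairwise disjoint, where PREDICT(N → α) = (FIRST(α) \ {ε}) ∪ (FOLLOW(N) if α ⇒* ε).

Relevant sets:
  FOLLOW(D') = { $, 'g' }

For D:
  PREDICT(D → e L y D D') = { 'e' }
  PREDICT(D → num) = { 'num' }
For D':
  PREDICT(D' → g D) = { 'g' }
  PREDICT(D' → ε) = { $, 'g' }
L has a single production, so nothing to check there.

Conflict found: Predict set conflict for D': { 'g' }
The grammar is NOT LL(1).

Answer: No. Predict set conflict for D': { 'g' }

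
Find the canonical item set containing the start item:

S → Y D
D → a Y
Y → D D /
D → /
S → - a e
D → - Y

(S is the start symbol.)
{ [D → . - Y], [D → . /], [D → . a Y], [S → . - a e], [S → . Y D], [S' → . S], [Y → . D D /] }

First, augment the grammar with S' → S
I₀ = CLOSURE({ [S' → . S] }):
  [S' → . S] has the dot before S: add [S → . Y D], [S → . - a e]
  [S → . Y D] has the dot before Y: add [Y → . D D /]
  [Y → . D D /] has the dot before D: add [D → . a Y], [D → . /], [D → . - Y]
No further items can be added.

I₀ = { [D → . - Y], [D → . /], [D → . a Y], [S → . - a e], [S → . Y D], [S' → . S], [Y → . D D /] }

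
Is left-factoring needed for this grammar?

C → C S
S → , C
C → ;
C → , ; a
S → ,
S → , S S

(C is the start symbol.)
Yes, S has productions with common prefix ','

Left-factoring is needed when two productions for the same non-terminal
share a common prefix on the right-hand side.

Productions for C:
  C → C S
  C → ;
  C → , ; a
Productions for S:
  S → , C
  S → ,
  S → , S S

Found common prefix ',' in productions for S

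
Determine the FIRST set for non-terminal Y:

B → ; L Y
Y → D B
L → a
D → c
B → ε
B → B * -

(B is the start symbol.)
{ 'c' }

FIRST sets of the other non-terminals involved (by the same procedure, iterated to a fixed point):
  FIRST(D) = { 'c' }

From Y → D B:
  - D is a non-terminal: add FIRST(D) \ {ε} = { 'c' }
    D is not nullable, so stop

Collecting: FIRST(Y) = { 'c' }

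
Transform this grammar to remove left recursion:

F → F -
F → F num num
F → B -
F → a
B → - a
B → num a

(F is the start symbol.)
F → B - F'
F → a F'
F' → - F'
F' → num num F'
F' → ε
B → - a
B → num a

F is directly left-recursive. The standard transformation for
  A → A α₁ | ... | A α_m | β₁ | ... | β_n
is
  A  → β₁ A' | ... | β_n A'
  A' → α₁ A' | ... | α_m A' | ε

F → B - becomes F → B - F'
F → a becomes F → a F'
F → F - becomes F' → - F'
F → F num num becomes F' → num num F'
Add F' → ε

Productions for other non-terminals are unchanged:
  B → - a
  B → num a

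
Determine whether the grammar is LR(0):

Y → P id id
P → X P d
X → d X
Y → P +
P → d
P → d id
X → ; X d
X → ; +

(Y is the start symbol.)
A grammar is LR(0) if no state in the canonical LR(0) collection has:
  - both a shift item (dot before a terminal) and a complete item (shift-reduce conflict), or
  - two or more complete items (reduce-reduce conflict; the accept item [Y' → Y .] counts as a complete item here).

Augment with Y' → Y and build the canonical LR(0) collection (I0 = CLOSURE({[Y' → . Y]}), then GOTO on every symbol after a dot until no new states appear). It has 17 states:
  I0: { [P → . X P d], [P → . d id], [P → . d], [X → . ; +], [X → . ; X d], [X → . d X], [Y → . P +], [Y → . P id id], [Y' → . Y] }  — shift
  I1: { [X → . ; +], [X → . ; X d], [X → . d X], [X → ; . +], [X → ; . X d] }  — shift
  I2: { [Y → P . +], [Y → P . id id] }  — shift
  I3: { [P → . X P d], [P → . d id], [P → . d], [P → X . P d], [X → . ; +], [X → . ; X d], [X → . d X] }  — shift
  I4: { [Y' → Y .] }  — accept
  I5: { [P → d . id], [P → d .], [X → . ; +], [X → . ; X d], [X → . d X], [X → d . X] }  — shift, reduce
  I6: { [X → d X .] }  — reduce
  I7: { [X → . ; +], [X → . ; X d], [X → . d X], [X → d . X] }  — shift
  I8: { [P → d id .] }  — reduce
  I9: { [P → X P . d] }  — shift
  I10: { [P → X P d .] }  — reduce
  I11: { [Y → P + .] }  — reduce
  I12: { [Y → P id . id] }  — shift
  I13: { [Y → P id id .] }  — reduce
  I14: { [X → ; + .] }  — reduce
  I15: { [X → ; X . d] }  — shift
  I16: { [X → ; X d .] }  — reduce

Conflict in state I5:
  Shift-reduce conflict between [P → d .] and [P → d . id]
So the grammar is NOT LR(0).

Answer: No. Shift-reduce conflict between [P → d .] and [P → d . id]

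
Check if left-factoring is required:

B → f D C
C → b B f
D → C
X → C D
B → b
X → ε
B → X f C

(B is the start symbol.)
Left-factoring is needed when two productions for the same non-terminal
share a common prefix on the right-hand side.

Productions for B:
  B → f D C
  B → b
  B → X f C
Productions for X:
  X → C D
  X → ε

No common prefixes found.

Answer: No, left-factoring is not needed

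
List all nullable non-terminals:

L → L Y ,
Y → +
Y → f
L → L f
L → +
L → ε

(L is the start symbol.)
A non-terminal is nullable if it can derive ε (the empty string): either it has an ε-production, or it has a production whose right-hand side consists entirely of nullable non-terminals.

ε-productions: L → ε
So L is immediately nullable.
No further non-terminal can be added: every production for the remaining non-terminals contains a terminal or a non-nullable non-terminal.
Nullable = { 'L' }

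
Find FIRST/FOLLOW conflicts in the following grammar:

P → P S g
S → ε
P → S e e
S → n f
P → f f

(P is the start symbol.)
No FIRST/FOLLOW conflicts.

A FIRST/FOLLOW conflict occurs when a non-terminal N has a nullable alternative N → β (β ⇒* ε) and another alternative N → α with FIRST(α) ∩ FOLLOW(N) ≠ ∅: on such a lookahead the parser cannot decide between expanding α and letting N vanish via β.

Nullable non-terminals: S.

S: nullable alternative(s) S → ε; FOLLOW(S) = { 'e', 'g' }
  S → ε: FIRST \ {ε} = { } — this is the only nullable alternative, skip
  S → n f: FIRST \ {ε} = { 'n' } — disjoint from FOLLOW(S)

P has no nullable alternative, so no FIRST/FOLLOW check is needed there.

No FIRST/FOLLOW conflicts found.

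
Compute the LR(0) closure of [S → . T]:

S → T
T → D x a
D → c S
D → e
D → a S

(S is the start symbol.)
{ [D → . a S], [D → . c S], [D → . e], [S → . T], [T → . D x a] }

Start with: [S → . T]
  [S → . T] has the dot before T: add [T → . D x a]
  [T → . D x a] has the dot before D: add [D → . c S], [D → . e], [D → . a S]
No further items can be added.

CLOSURE = { [D → . a S], [D → . c S], [D → . e], [S → . T], [T → . D x a] }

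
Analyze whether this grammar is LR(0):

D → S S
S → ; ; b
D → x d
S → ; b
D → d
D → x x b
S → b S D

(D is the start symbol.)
Yes, the grammar is LR(0)

Augment with D' → D and build the canonical LR(0) collection (I0 = CLOSURE({[D' → . D]}), then GOTO on every symbol after a dot until no new states appear). It has 16 states:
  I0: { [D → . S S], [D → . d], [D → . x d], [D → . x x b], [D' → . D], [S → . ; ; b], [S → . ; b], [S → . b S D] }  — shift
  I1: { [S → ; . ; b], [S → ; . b] }  — shift
  I2: { [D' → D .] }  — accept
  I3: { [D → S . S], [S → . ; ; b], [S → . ; b], [S → . b S D] }  — shift
  I4: { [S → . ; ; b], [S → . ; b], [S → . b S D], [S → b . S D] }  — shift
  I5: { [D → d .] }  — reduce
  I6: { [D → x . d], [D → x . x b] }  — shift
  I7: { [D → x d .] }  — reduce
  I8: { [D → x x . b] }  — shift
  I9: { [D → x x b .] }  — reduce
  I10: { [D → . S S], [D → . d], [D → . x d], [D → . x x b], [S → . ; ; b], [S → . ; b], [S → . b S D], [S → b S . D] }  — shift
  I11: { [S → b S D .] }  — reduce
  I12: { [D → S S .] }  — reduce
  I13: { [S → ; ; . b] }  — shift
  I14: { [S → ; b .] }  — reduce
  I15: { [S → ; ; b .] }  — reduce

Every state is either a pure shift/goto state or contains exactly one complete item and nothing to shift — no conflicts. The grammar is LR(0).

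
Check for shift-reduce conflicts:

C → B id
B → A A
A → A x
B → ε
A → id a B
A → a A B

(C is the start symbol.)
Yes — I0: [B → .] vs [A → . a A B]; I6: [B → .] vs [A → . a A B]; I8: [B → .] vs [A → A . x]; I12: [B → A A .] vs [A → A . x]

A shift-reduce conflict occurs when an LR(0) state has both:
  - a complete (reduce) item [A → α .] (dot at the end), and
  - a shift item [B → β . c γ] (dot before a terminal).

Augment with C' → C and build the canonical LR(0) collection (I0 = CLOSURE({[C' → . C]}), then GOTO on every symbol after a dot until no new states appear). It has 13 states:
  I0: { [A → . A x], [A → . a A B], [A → . id a B], [B → . A A], [B → .], [C → . B id], [C' → . C] }  — shift, reduce
  I1: { [A → . A x], [A → . a A B], [A → . id a B], [A → A . x], [B → A . A] }  — shift
  I2: { [C → B . id] }  — shift
  I3: { [C' → C .] }  — accept
  I4: { [A → . A x], [A → . a A B], [A → . id a B], [A → a . A B] }  — shift
  I5: { [A → id . a B] }  — shift
  I6: { [A → . A x], [A → . a A B], [A → . id a B], [A → id a . B], [B → . A A], [B → .] }  — shift, reduce
  I7: { [A → id a B .] }  — reduce
  I8: { [A → . A x], [A → . a A B], [A → . id a B], [A → A . x], [A → a A . B], [B → . A A], [B → .] }  — shift, reduce
  I9: { [A → a A B .] }  — reduce
  I10: { [A → A x .] }  — reduce
  I11: { [C → B id .] }  — reduce
  I12: { [A → A . x], [B → A A .] }  — shift, reduce

I0 contains reduce item [B → .] and shift items [A → . a A B], [A → . id a B] — shift-reduce conflict.
I6 contains reduce item [B → .] and shift items [A → . a A B], [A → . id a B] — shift-reduce conflict.
I8 contains reduce item [B → .] and shift items [A → A . x], [A → . a A B], [A → . id a B] — shift-reduce conflict.
I12 contains reduce item [B → A A .] and shift item [A → A . x] — shift-reduce conflict.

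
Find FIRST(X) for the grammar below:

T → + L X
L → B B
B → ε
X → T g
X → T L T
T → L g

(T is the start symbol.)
To compute FIRST(X), examine every production with X on the left-hand side, reading each right-hand side left to right until a non-nullable symbol is reached.

FIRST sets of the other non-terminals involved (by the same procedure, iterated to a fixed point):
  FIRST(T) = { '+', 'g' }

From X → T g:
  - T is a non-terminal: add FIRST(T) \ {ε} = { '+', 'g' }
    T is not nullable, so stop
From X → T L T:
  - T is a non-terminal: add FIRST(T) \ {ε} = { '+', 'g' }
    T is not nullable, so stop

Collecting: FIRST(X) = { '+', 'g' }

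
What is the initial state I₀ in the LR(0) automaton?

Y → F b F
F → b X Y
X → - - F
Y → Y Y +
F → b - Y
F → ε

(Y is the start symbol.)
{ [F → . b - Y], [F → . b X Y], [F → .], [Y → . F b F], [Y → . Y Y +], [Y' → . Y] }

First, augment the grammar with Y' → Y
I₀ = CLOSURE({ [Y' → . Y] }):
  [Y' → . Y] has the dot before Y: add [Y → . F b F], [Y → . Y Y +]
  [Y → . F b F] has the dot before F: add [F → . b X Y], [F → . b - Y], [F → .]
No further items can be added.

I₀ = { [F → . b - Y], [F → . b X Y], [F → .], [Y → . F b F], [Y → . Y Y +], [Y' → . Y] }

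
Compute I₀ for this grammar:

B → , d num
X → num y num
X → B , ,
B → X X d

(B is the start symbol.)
{ [B → . , d num], [B → . X X d], [B' → . B], [X → . B , ,], [X → . num y num] }

First, augment the grammar with B' → B
I₀ = CLOSURE({ [B' → . B] }):
  [B' → . B] has the dot before B: add [B → . , d num], [B → . X X d]
  [B → . X X d] has the dot before X: add [X → . num y num], [X → . B , ,]
No further items can be added.

I₀ = { [B → . , d num], [B → . X X d], [B' → . B], [X → . B , ,], [X → . num y num] }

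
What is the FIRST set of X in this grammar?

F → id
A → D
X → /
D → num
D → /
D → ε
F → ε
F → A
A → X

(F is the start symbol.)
{ '/' }

From X → /:
  - '/' is a terminal: add '/' and stop

Collecting: FIRST(X) = { '/' }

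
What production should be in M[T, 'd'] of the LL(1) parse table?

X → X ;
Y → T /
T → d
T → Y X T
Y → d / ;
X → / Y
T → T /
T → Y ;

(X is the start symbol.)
T → d, T → Y X T, T → T /, T → Y ;

To find M[T, 'd'], we find productions for T where 'd' is in the predict set (PREDICT(N → α) = (FIRST(α) \ {ε}) ∪ (FOLLOW(N) if α ⇒* ε)).

Relevant sets:
  FIRST(Y) = { 'd' }
  FIRST(T) = { 'd' }

T → d: PREDICT = { 'd' }
  'd' is in predict set, so this production goes in M[T, 'd']
T → Y X T: PREDICT = { 'd' }
  'd' is in predict set, so this production goes in M[T, 'd']
T → T /: PREDICT = { 'd' }
  'd' is in predict set, so this production goes in M[T, 'd']
T → Y ;: PREDICT = { 'd' }
  'd' is in predict set, so this production goes in M[T, 'd']

M[T, 'd'] = T → d, T → Y X T, T → T /, T → Y ;  (a multiply-defined cell — the grammar is not LL(1))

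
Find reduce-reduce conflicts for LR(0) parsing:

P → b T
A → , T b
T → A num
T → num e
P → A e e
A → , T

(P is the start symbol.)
No reduce-reduce conflicts

Augment with P' → P and build the canonical LR(0) collection (I0 = CLOSURE({[P' → . P]}), then GOTO on every symbol after a dot until no new states appear). It has 14 states:
  I0: { [A → . , T b], [A → . , T], [P → . A e e], [P → . b T], [P' → . P] }  — shift
  I1: { [A → , . T b], [A → , . T], [A → . , T b], [A → . , T], [T → . A num], [T → . num e] }  — shift
  I2: { [P → A . e e] }  — shift
  I3: { [P' → P .] }  — accept
  I4: { [A → . , T b], [A → . , T], [P → b . T], [T → . A num], [T → . num e] }  — shift
  I5: { [T → A . num] }  — shift
  I6: { [P → b T .] }  — reduce
  I7: { [T → num . e] }  — shift
  I8: { [T → num e .] }  — reduce
  I9: { [T → A num .] }  — reduce
  I10: { [P → A e . e] }  — shift
  I11: { [P → A e e .] }  — reduce
  I12: { [A → , T . b], [A → , T .] }  — shift, reduce
  I13: { [A → , T b .] }  — reduce

No state contains more than one complete item.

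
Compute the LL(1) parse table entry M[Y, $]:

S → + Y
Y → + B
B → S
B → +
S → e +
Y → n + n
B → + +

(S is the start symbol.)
To find M[Y, $], we find productions for Y where $ is in the predict set (PREDICT(N → α) = (FIRST(α) \ {ε}) ∪ (FOLLOW(N) if α ⇒* ε)).

Y → + B: PREDICT = { '+' }
Y → n + n: PREDICT = { 'n' }

M[Y, $] is empty (no production applies)

Answer: Empty (error entry)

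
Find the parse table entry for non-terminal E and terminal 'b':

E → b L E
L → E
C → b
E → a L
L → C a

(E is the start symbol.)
To find M[E, 'b'], we find productions for E where 'b' is in the predict set (PREDICT(N → α) = (FIRST(α) \ {ε}) ∪ (FOLLOW(N) if α ⇒* ε)).

E → b L E: PREDICT = { 'b' }
  'b' is in predict set, so this production goes in M[E, 'b']
E → a L: PREDICT = { 'a' }

M[E, 'b'] = E → b L E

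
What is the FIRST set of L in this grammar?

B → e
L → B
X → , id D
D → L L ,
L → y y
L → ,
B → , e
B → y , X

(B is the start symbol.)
{ ',', 'e', 'y' }

FIRST sets of the other non-terminals involved (by the same procedure, iterated to a fixed point):
  FIRST(B) = { ',', 'e', 'y' }

From L → B:
  - B is a non-terminal: add FIRST(B) \ {ε} = { ',', 'e', 'y' }
    B is not nullable, so stop
From L → y y:
  - y is a terminal: add 'y' and stop
From L → ,:
  - ',' is a terminal: add ',' and stop

Collecting: FIRST(L) = { ',', 'e', 'y' }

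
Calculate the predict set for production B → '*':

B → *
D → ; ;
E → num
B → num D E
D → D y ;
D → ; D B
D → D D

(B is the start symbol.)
{ '*' }

PREDICT(B → '*') = (FIRST(RHS) \ {ε}) ∪ (FOLLOW(B) if ε ∈ FIRST(RHS), i.e. RHS ⇒* ε)
FIRST('*') = { '*' }
ε ∉ FIRST('*'), so FOLLOW(B) is not added.
PREDICT(B → '*') = { '*' }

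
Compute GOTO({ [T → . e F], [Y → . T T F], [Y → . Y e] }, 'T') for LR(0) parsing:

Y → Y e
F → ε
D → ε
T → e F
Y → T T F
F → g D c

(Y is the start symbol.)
GOTO(I, 'T') = CLOSURE({ [A → αX.β] : [A → α.Xβ] ∈ I, X = 'T' })

Items with dot before 'T', with the dot advanced:
  [Y → . T T F] → [Y → T . T F]
Closure of the advanced items:
  [Y → T . T F] has the dot before T: add [T → . e F]

GOTO = { [T → . e F], [Y → T . T F] }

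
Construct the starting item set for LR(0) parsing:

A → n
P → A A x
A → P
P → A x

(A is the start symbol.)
{ [A → . P], [A → . n], [A' → . A], [P → . A A x], [P → . A x] }

First, augment the grammar with A' → A
I₀ = CLOSURE({ [A' → . A] }):
  [A' → . A] has the dot before A: add [A → . n], [A → . P]
  [A → . P] has the dot before P: add [P → . A A x], [P → . A x]
No further items can be added.

I₀ = { [A → . P], [A → . n], [A' → . A], [P → . A A x], [P → . A x] }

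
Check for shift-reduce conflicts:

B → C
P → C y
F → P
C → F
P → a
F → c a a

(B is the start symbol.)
A shift-reduce conflict occurs when an LR(0) state has both:
  - a complete (reduce) item [A → α .] (dot at the end), and
  - a shift item [B → β . c γ] (dot before a terminal).

Augment with B' → B and build the canonical LR(0) collection (I0 = CLOSURE({[B' → . B]}), then GOTO on every symbol after a dot until no new states appear). It has 10 states:
  I0: { [B → . C], [B' → . B], [C → . F], [F → . P], [F → . c a a], [P → . C y], [P → . a] }  — shift
  I1: { [B' → B .] }  — accept
  I2: { [B → C .], [P → C . y] }  — shift, reduce
  I3: { [C → F .] }  — reduce
  I4: { [F → P .] }  — reduce
  I5: { [P → a .] }  — reduce
  I6: { [F → c . a a] }  — shift
  I7: { [F → c a . a] }  — shift
  I8: { [F → c a a .] }  — reduce
  I9: { [P → C y .] }  — reduce

I2 contains reduce item [B → C .] and shift item [P → C . y] — shift-reduce conflict.

Answer: Yes — I2: [B → C .] vs [P → C . y]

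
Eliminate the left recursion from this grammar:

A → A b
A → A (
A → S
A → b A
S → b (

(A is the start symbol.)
A → S A'
A → b A A'
A' → b A'
A' → ( A'
A' → ε
S → b (

A is directly left-recursive. The standard transformation for
  A → A α₁ | ... | A α_m | β₁ | ... | β_n
is
  A  → β₁ A' | ... | β_n A'
  A' → α₁ A' | ... | α_m A' | ε

A → S becomes A → S A'
A → b A becomes A → b A A'
A → A b becomes A' → b A'
A → A ( becomes A' → ( A'
Add A' → ε

Productions for other non-terminals are unchanged:
  S → b (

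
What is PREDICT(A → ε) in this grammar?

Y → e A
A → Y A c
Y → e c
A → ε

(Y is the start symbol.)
{ $, 'c', 'e' }

PREDICT(A → ε) = (FIRST(RHS) \ {ε}) ∪ (FOLLOW(A) if ε ∈ FIRST(RHS), i.e. RHS ⇒* ε)
The right-hand side is ε (FIRST(ε) = { ε }), so the predict set is FOLLOW(A) = { $, 'c', 'e' }
PREDICT(A → ε) = { $, 'c', 'e' }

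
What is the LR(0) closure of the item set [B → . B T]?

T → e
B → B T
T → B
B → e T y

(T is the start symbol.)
To compute CLOSURE, for each item [A → α.Bβ] where B is a non-terminal, add [B → .γ] for all productions B → γ; repeat for the newly added items until nothing changes.

Start with: [B → . B T]
  [B → . B T] has the dot before B: add [B → . e T y]
No further items can be added.

CLOSURE = { [B → . B T], [B → . e T y] }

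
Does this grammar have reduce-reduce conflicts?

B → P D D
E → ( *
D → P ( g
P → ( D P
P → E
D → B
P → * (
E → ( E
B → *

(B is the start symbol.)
Yes — I10: [B → * .] vs [E → ( * .]; I12: [E → ( E .] vs [P → E .]

A reduce-reduce conflict occurs when an LR(0) state has two complete items [A → α .] and [B → β .] — both call for a reduction, and with no lookahead the parser cannot choose between them.

Augment with B' → B and build the canonical LR(0) collection (I0 = CLOSURE({[B' → . B]}), then GOTO on every symbol after a dot until no new states appear). It has 18 states:
  I0: { [B → . *], [B → . P D D], [B' → . B], [E → . ( *], [E → . ( E], [P → . ( D P], [P → . * (], [P → . E] }  — shift
  I1: { [B → . *], [B → . P D D], [D → . B], [D → . P ( g], [E → ( . *], [E → ( . E], [E → . ( *], [E → . ( E], [P → ( . D P], [P → . ( D P], [P → . * (], [P → . E] }  — shift
  I2: { [B → * .], [P → * . (] }  — shift, reduce
  I3: { [B' → B .] }  — accept
  I4: { [P → E .] }  — reduce
  I5: { [B → . *], [B → . P D D], [B → P . D D], [D → . B], [D → . P ( g], [E → . ( *], [E → . ( E], [P → . ( D P], [P → . * (], [P → . E] }  — shift
  I6: { [D → B .] }  — reduce
  I7: { [B → . *], [B → . P D D], [B → P D . D], [D → . B], [D → . P ( g], [E → . ( *], [E → . ( E], [P → . ( D P], [P → . * (], [P → . E] }  — shift
  I8: { [B → . *], [B → . P D D], [B → P . D D], [D → . B], [D → . P ( g], [D → P . ( g], [E → . ( *], [E → . ( E], [P → . ( D P], [P → . * (], [P → . E] }  — shift
  I9: { [B → . *], [B → . P D D], [D → . B], [D → . P ( g], [D → P ( . g], [E → ( . *], [E → ( . E], [E → . ( *], [E → . ( E], [P → ( . D P], [P → . ( D P], [P → . * (], [P → . E] }  — shift
  I10: { [B → * .], [E → ( * .], [P → * . (] }  — shift, 2 reduces
  I11: { [E → . ( *], [E → . ( E], [P → ( D . P], [P → . ( D P], [P → . * (], [P → . E] }  — shift
  I12: { [E → ( E .], [P → E .] }  — 2 reduces
  I13: { [D → P ( g .] }  — reduce
  I14: { [P → * . (] }  — shift
  I15: { [P → ( D P .] }  — reduce
  I16: { [P → * ( .] }  — reduce
  I17: { [B → P D D .] }  — reduce

I10 contains complete items [B → * .], [E → ( * .] — reduce-reduce conflict.
I12 contains complete items [E → ( E .], [P → E .] — reduce-reduce conflict.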